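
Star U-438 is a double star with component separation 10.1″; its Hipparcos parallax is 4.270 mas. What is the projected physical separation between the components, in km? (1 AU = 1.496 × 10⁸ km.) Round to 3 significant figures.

3.54 × 10^11 km

d = 1/p = 1/0.004270″ = 234.19 pc.
At distance d (pc), an angle of θ arcsec spans θ·d AU: s = 10.1 × 234.19 = 2365.3 AU.
= 2365.3 × 1.496 × 10⁸ km = 3.5385 × 10^11 km.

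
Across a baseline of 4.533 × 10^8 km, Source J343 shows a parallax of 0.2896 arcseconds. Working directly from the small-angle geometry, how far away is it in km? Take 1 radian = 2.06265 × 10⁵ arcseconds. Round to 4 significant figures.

θ = 0.2896″ = 0.2896/206265 = 1.4040 × 10^-6 rad.
d = B/θ = (4.533 × 10^8) / (1.4040 × 10^-6) = 3.2286 × 10^14 km.

3.229 × 10^14 km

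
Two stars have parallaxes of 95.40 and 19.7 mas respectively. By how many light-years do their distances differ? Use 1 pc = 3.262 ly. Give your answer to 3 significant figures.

131 ly

d_A = 1/0.09540″ = 10.482 pc; d_B = 1/0.01970″ = 50.761 pc.
|d_B − d_A| = |50.761 − 10.482| = 40.279 pc = 40.279 × 3.262 ly = 131.39 ly.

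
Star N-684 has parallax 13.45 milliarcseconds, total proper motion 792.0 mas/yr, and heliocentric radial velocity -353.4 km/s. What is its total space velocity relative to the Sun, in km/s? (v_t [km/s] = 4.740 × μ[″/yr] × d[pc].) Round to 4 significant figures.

d = 1/p = 1/0.01345″ = 74.349 pc.
μ = 792.0 mas/yr = 0.7920 ″/yr.
v_t = 4.740 μ d = 4.740 × 0.7920 × 74.349 = 279.11 km/s.
v = √(v_r² + v_t²) = √((-353.4)² + 279.11²) = √202794 = 450.33 km/s.

450.3 km/s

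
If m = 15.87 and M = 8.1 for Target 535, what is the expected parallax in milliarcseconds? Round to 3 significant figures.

m − M = 15.87 − 8.1 = 7.77.
d = 10^((m−M)/5 + 1) = 10^2.554 = 358.1 pc.
p = 1/d = 1/358.1 = 0.0027925 arcsec = 2.7925 mas.

2.79 mas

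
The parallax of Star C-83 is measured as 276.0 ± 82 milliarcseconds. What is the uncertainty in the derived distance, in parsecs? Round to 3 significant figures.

d = 1/p, so σ_d = σ_p / p².
σ_d = 0.0820 / (0.2760)² = 0.0820 / 0.076176 = 1.0765 pc.

1.08 pc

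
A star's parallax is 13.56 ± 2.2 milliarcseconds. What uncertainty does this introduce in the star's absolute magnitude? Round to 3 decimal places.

σ_M = 0.352 mag

M = m − 5 log₁₀ d + 5 = m + 5 log₁₀ p + 5, so ∂M/∂p = 5/(p ln 10).
σ_M = (5/ln 10) · (σ_p/p) = 2.1715 × 2.2/13.56 = 2.1715 × 0.16224 = 0.3523.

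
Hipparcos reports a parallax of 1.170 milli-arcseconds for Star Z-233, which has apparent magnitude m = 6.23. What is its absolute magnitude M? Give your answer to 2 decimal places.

M = -3.43

d = 1/p = 1/0.001170″ = 854.7 pc.
m − M = 5 log₁₀(854.7) − 5 = 14.6591 − 5 = 9.6591.
M = m − (m − M) = 6.23 − 9.6591 = -3.43.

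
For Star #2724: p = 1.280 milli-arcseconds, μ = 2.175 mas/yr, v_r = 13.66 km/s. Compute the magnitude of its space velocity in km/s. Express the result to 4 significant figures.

d = 1/p = 1/0.001280″ = 781.25 pc.
μ = 2.175 mas/yr = 0.002175 ″/yr.
v_t = 4.740 μ d = 4.740 × 0.002175 × 781.25 = 8.0543 km/s.
v = √(v_r² + v_t²) = √(13.66² + 8.0543²) = √251.467 = 15.858 km/s.

15.86 km/s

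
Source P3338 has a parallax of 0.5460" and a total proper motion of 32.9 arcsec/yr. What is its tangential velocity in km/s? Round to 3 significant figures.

d = 1/p = 1/0.5460″ = 1.8315 pc.
v_t = 4.74 × μ × d = 4.74 × 32.9 × 1.8315 = 285.62 km/s.

286 km/s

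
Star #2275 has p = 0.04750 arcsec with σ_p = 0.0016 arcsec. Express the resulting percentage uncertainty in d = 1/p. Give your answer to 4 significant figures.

3.368%

For d = 1/p, |σ_d/d| = |σ_p/p|.
σ_p/p = 0.0016 / 0.04750 = 0.033684 = 3.3684%.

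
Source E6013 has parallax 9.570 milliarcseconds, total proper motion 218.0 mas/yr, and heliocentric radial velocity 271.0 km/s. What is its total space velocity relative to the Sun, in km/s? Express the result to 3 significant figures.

d = 1/p = 1/0.009570″ = 104.49 pc.
μ = 218.0 mas/yr = 0.2180 ″/yr.
v_t = 4.740 μ d = 4.740 × 0.2180 × 104.49 = 107.97 km/s.
v = √(v_r² + v_t²) = √(271.0² + 107.97²) = √85098.5 = 291.72 km/s.

292 km/s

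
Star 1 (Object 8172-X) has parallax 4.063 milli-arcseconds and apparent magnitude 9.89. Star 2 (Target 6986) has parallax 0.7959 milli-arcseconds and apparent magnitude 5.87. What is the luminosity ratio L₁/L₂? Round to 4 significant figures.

d₁ = 1/p₁ = 1/0.004063″ = 246.12 pc; d₂ = 1/p₂ = 1/0.0007959″ = 1256.4 pc.
M₁ = m₁ − 5 log₁₀ d₁ + 5 = 9.89 − 11.9557 + 5 = 2.9343.
M₂ = 5.87 − 15.4956 + 5 = -4.6256.
L₁/L₂ = 10^(0.4(M₂ − M₁)) = 10^(0.4 × (-7.5599)) = 10^(-3.02396) = 0.00094632.

L₁/L₂ = 0.0009463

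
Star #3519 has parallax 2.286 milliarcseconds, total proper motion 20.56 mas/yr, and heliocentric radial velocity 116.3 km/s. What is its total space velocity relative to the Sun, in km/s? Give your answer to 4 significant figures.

123.9 km/s

d = 1/p = 1/0.002286″ = 437.45 pc.
μ = 20.56 mas/yr = 0.02056 ″/yr.
v_t = 4.740 μ d = 4.740 × 0.02056 × 437.45 = 42.631 km/s.
v = √(v_r² + v_t²) = √(116.3² + 42.631²) = √15343.1 = 123.87 km/s.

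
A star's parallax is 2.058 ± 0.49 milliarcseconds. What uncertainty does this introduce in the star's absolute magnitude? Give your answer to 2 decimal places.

σ_M = 0.52 mag

M = m − 5 log₁₀ d + 5 = m + 5 log₁₀ p + 5, so ∂M/∂p = 5/(p ln 10).
σ_M = (5/ln 10) · (σ_p/p) = 2.1715 × 0.49/2.058 = 2.1715 × 0.2381 = 0.51703.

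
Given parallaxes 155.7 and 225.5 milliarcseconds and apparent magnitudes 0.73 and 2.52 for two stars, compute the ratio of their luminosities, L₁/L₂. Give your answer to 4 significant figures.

d₁ = 1/p₁ = 1/0.1557″ = 6.4226 pc; d₂ = 1/p₂ = 1/0.2255″ = 4.4346 pc.
M₁ = m₁ − 5 log₁₀ d₁ + 5 = 0.73 − 4.0386 + 5 = 1.6914.
M₂ = 2.52 − 3.2343 + 5 = 4.2857.
L₁/L₂ = 10^(0.4(M₂ − M₁)) = 10^(0.4 × 2.5943) = 10^1.03772 = 10.907.

L₁/L₂ = 10.91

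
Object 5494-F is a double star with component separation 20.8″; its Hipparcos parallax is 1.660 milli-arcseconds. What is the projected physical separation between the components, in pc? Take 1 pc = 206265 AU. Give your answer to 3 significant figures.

0.0607 pc

d = 1/p = 1/0.001660″ = 602.41 pc.
At distance d (pc), an angle of θ arcsec spans θ·d AU: s = 20.8 × 602.41 = 12530 AU.
= 12530 / 206265 = 0.060747 pc.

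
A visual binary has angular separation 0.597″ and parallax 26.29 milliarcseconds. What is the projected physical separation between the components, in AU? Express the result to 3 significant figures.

d = 1/p = 1/0.02629″ = 38.037 pc.
At distance d (pc), an angle of θ arcsec spans θ·d AU: s = 0.597 × 38.037 = 22.708 AU.

22.7 AU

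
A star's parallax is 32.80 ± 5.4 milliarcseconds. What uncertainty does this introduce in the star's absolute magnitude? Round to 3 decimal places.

M = m − 5 log₁₀ d + 5 = m + 5 log₁₀ p + 5, so ∂M/∂p = 5/(p ln 10).
σ_M = (5/ln 10) · (σ_p/p) = 2.1715 × 5.4/32.80 = 2.1715 × 0.16463 = 0.35749.

σ_M = 0.357 mag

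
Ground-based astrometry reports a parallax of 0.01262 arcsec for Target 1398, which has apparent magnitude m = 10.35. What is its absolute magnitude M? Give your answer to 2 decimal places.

M = 5.86

d = 1/p = 1/0.01262″ = 79.239 pc.
m − M = 5 log₁₀(79.239) − 5 = 9.4947 − 5 = 4.4947.
M = m − (m − M) = 10.35 − 4.4947 = 5.86.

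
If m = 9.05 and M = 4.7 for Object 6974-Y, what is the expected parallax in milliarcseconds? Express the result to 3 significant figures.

m − M = 9.05 − 4.7 = 4.35.
d = 10^((m−M)/5 + 1) = 10^1.870 = 74.131 pc.
p = 1/d = 1/74.131 = 0.01349 arcsec = 13.49 mas.

13.5 mas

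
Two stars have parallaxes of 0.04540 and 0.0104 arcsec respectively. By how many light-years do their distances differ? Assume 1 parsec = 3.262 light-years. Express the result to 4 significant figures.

d_A = 1/0.04540″ = 22.026 pc; d_B = 1/0.01040″ = 96.154 pc.
|d_B − d_A| = |96.154 − 22.026| = 74.128 pc = 74.128 × 3.262 ly = 241.81 ly.

241.8 ly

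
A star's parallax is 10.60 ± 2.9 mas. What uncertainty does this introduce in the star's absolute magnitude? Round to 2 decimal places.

σ_M = 0.59 mag

M = m − 5 log₁₀ d + 5 = m + 5 log₁₀ p + 5, so ∂M/∂p = 5/(p ln 10).
σ_M = (5/ln 10) · (σ_p/p) = 2.1715 × 2.9/10.60 = 2.1715 × 0.27358 = 0.59408.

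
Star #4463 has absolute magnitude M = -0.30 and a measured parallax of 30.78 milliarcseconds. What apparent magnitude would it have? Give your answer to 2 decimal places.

d = 1/p = 1/0.03078″ = 32.489 pc.
m − M = 5 log₁₀ d − 5 = 5 log₁₀(32.489) − 5 = 7.5587 − 5 = 2.5587.
m = M + (m − M) = -0.30 + 2.5587 = 2.26.

m = 2.26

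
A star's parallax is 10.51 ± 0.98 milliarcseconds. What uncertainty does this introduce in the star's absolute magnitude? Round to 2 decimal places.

σ_M = 0.20 mag

M = m − 5 log₁₀ d + 5 = m + 5 log₁₀ p + 5, so ∂M/∂p = 5/(p ln 10).
σ_M = (5/ln 10) · (σ_p/p) = 2.1715 × 0.98/10.51 = 2.1715 × 0.093245 = 0.20248.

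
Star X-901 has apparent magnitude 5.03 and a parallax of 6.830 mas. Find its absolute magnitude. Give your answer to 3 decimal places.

M = -0.798

d = 1/p = 1/0.006830″ = 146.41 pc.
m − M = 5 log₁₀(146.41) − 5 = 10.8279 − 5 = 5.8279.
M = m − (m − M) = 5.03 − 5.8279 = -0.798.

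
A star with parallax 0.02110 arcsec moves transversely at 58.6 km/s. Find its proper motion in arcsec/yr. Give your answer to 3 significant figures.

0.261 arcsec/yr

d = 1/p = 1/0.02110″ = 47.393 pc.
μ = v_t / (4.74 d) = 58.6 / (4.74 × 47.393) = 58.6 / 224.64 = 0.26086 ″/yr.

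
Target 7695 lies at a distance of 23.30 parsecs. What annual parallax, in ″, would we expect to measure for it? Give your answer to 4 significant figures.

0.04292 ″

p = 1/d = 1/23.3 = 0.042918 arcsec.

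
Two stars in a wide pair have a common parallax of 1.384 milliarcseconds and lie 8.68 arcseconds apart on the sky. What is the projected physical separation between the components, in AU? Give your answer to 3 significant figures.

6270 AU

d = 1/p = 1/0.001384″ = 722.54 pc.
At distance d (pc), an angle of θ arcsec spans θ·d AU: s = 8.68 × 722.54 = 6271.6 AU.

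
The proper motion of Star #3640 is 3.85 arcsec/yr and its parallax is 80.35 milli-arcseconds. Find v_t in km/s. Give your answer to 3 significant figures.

227 km/s

d = 1/p = 1/0.08035″ = 12.446 pc.
v_t = 4.74 × μ × d = 4.74 × 3.85 × 12.446 = 227.13 km/s.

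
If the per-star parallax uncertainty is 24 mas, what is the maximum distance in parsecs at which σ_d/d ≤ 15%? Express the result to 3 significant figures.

σ_d/d = σ_p/p, so the condition is σ_p/p ≤ 0.15, i.e. p ≥ σ_p/0.15.
p_min = 24/0.15 = 160 mas = 0.16 arcsec.
d_max = 1/p_min = 1/0.16 = 6.25 pc.

6.25 pc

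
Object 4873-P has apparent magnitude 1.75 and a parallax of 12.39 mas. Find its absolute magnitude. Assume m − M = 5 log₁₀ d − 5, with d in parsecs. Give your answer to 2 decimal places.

d = 1/p = 1/0.01239″ = 80.71 pc.
m − M = 5 log₁₀(80.71) − 5 = 9.5346 − 5 = 4.5346.
M = m − (m − M) = 1.75 − 4.5346 = -2.78.

M = -2.78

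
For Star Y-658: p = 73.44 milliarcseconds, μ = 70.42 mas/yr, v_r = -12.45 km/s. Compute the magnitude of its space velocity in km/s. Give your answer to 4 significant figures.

13.25 km/s

d = 1/p = 1/0.07344″ = 13.617 pc.
μ = 70.42 mas/yr = 0.07042 ″/yr.
v_t = 4.740 μ d = 4.740 × 0.07042 × 13.617 = 4.5452 km/s.
v = √(v_r² + v_t²) = √((-12.45)² + 4.5452²) = √175.661 = 13.254 km/s.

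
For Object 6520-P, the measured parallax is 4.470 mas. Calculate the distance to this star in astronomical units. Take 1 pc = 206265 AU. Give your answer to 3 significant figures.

p = 4.470 mas = 0.004470 arcsec.
d = 1/p = 1/0.004470 = 223.71 pc.
In AU: 223.71 × 206265 = 4.6144 × 10^7 AU.

4.61 × 10^7 AU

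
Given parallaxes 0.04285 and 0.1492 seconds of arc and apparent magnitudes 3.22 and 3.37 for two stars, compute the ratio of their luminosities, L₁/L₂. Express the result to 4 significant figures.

L₁/L₂ = 13.92

d₁ = 1/p₁ = 1/0.04285″ = 23.337 pc; d₂ = 1/p₂ = 1/0.1492″ = 6.7024 pc.
M₁ = m₁ − 5 log₁₀ d₁ + 5 = 3.22 − 6.8402 + 5 = 1.3798.
M₂ = 3.37 − 4.1312 + 5 = 4.2388.
L₁/L₂ = 10^(0.4(M₂ − M₁)) = 10^(0.4 × 2.8590) = 10^1.14360 = 13.919.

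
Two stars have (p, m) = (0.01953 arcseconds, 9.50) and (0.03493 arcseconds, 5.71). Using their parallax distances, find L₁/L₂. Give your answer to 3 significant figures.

d₁ = 1/p₁ = 1/0.01953″ = 51.203 pc; d₂ = 1/p₂ = 1/0.03493″ = 28.629 pc.
M₁ = m₁ − 5 log₁₀ d₁ + 5 = 9.50 − 8.5465 + 5 = 5.9535.
M₂ = 5.71 − 7.2840 + 5 = 3.4260.
L₁/L₂ = 10^(0.4(M₂ − M₁)) = 10^(0.4 × (-2.5275)) = 10^(-1.01100) = 0.097499.

L₁/L₂ = 0.0975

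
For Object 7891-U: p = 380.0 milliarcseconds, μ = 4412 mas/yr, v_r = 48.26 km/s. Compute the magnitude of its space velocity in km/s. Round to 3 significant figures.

73.2 km/s

d = 1/p = 1/0.3800″ = 2.6316 pc.
μ = 4412 mas/yr = 4.412 ″/yr.
v_t = 4.740 μ d = 4.740 × 4.412 × 2.6316 = 55.034 km/s.
v = √(v_r² + v_t²) = √(48.26² + 55.034²) = √5357.77 = 73.197 km/s.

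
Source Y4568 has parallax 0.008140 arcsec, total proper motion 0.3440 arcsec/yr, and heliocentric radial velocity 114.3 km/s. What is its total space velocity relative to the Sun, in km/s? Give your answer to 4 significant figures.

d = 1/p = 1/0.008140″ = 122.85 pc.
v_t = 4.740 μ d = 4.740 × 0.3440 × 122.85 = 200.31 km/s.
v = √(v_r² + v_t²) = √(114.3² + 200.31²) = √53188.6 = 230.63 km/s.

230.6 km/s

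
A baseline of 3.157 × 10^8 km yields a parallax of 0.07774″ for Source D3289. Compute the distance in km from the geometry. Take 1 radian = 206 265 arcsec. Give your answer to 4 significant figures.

θ = 0.07774″ = 0.07774/206265 = 3.7689 × 10^-7 rad.
d = B/θ = (3.157 × 10^8) / (3.7689 × 10^-7) = 8.3764 × 10^14 km.

8.376 × 10^14 km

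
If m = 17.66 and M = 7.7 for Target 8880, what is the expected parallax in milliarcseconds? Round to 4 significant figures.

1.019 mas

m − M = 17.66 − 7.7 = 9.96.
d = 10^((m−M)/5 + 1) = 10^2.992 = 981.75 pc.
p = 1/d = 1/981.75 = 0.0010186 arcsec = 1.0186 mas.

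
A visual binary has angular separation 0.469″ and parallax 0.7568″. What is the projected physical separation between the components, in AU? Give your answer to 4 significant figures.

0.6197 AU

d = 1/p = 1/0.7568″ = 1.3214 pc.
At distance d (pc), an angle of θ arcsec spans θ·d AU: s = 0.469 × 1.3214 = 0.61974 AU.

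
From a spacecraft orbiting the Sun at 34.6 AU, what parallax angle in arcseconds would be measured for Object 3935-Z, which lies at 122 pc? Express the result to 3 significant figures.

0.284 arcsec

p (arcsec) = B (AU) / d (pc).
p = 34.6 / 122 = 0.28361 arcsec.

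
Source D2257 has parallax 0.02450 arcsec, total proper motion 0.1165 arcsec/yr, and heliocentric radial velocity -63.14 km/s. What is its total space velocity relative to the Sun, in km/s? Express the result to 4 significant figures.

d = 1/p = 1/0.02450″ = 40.816 pc.
v_t = 4.740 μ d = 4.740 × 0.1165 × 40.816 = 22.539 km/s.
v = √(v_r² + v_t²) = √((-63.14)² + 22.539²) = √4494.67 = 67.042 km/s.

67.04 km/s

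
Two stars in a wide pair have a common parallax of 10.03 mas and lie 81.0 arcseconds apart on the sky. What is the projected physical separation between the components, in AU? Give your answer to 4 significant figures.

d = 1/p = 1/0.01003″ = 99.701 pc.
At distance d (pc), an angle of θ arcsec spans θ·d AU: s = 81.0 × 99.701 = 8075.8 AU.

8076 AU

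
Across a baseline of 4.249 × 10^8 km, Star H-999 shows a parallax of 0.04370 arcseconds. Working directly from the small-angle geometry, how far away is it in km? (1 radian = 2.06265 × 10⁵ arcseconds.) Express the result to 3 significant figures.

2.01 × 10^15 km

θ = 0.04370″ = 0.04370/206265 = 2.1186 × 10^-7 rad.
d = B/θ = (4.249 × 10^8) / (2.1186 × 10^-7) = 2.0056 × 10^15 km.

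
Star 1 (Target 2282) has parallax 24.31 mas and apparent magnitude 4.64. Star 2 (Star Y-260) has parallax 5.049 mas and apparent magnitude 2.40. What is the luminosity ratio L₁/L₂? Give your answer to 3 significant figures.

L₁/L₂ = 0.00548

d₁ = 1/p₁ = 1/0.02431″ = 41.135 pc; d₂ = 1/p₂ = 1/0.005049″ = 198.06 pc.
M₁ = m₁ − 5 log₁₀ d₁ + 5 = 4.64 − 8.0711 + 5 = 1.5689.
M₂ = 2.40 − 11.4840 + 5 = -4.0840.
L₁/L₂ = 10^(0.4(M₂ − M₁)) = 10^(0.4 × (-5.6529)) = 10^(-2.26116) = 0.0054808.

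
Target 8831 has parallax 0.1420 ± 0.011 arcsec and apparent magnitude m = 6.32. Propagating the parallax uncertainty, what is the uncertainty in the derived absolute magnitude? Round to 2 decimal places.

σ_M = 0.17 mag

M = m − 5 log₁₀ d + 5 = m + 5 log₁₀ p + 5, so ∂M/∂p = 5/(p ln 10).
σ_M = (5/ln 10) · (σ_p/p) = 2.1715 × 0.011/0.1420 = 2.1715 × 0.077465 = 0.16822.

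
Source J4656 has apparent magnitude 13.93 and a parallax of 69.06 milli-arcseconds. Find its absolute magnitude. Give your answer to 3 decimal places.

M = 13.126

d = 1/p = 1/0.06906″ = 14.48 pc.
m − M = 5 log₁₀(14.48) − 5 = 5.8038 − 5 = 0.8038.
M = m − (m − M) = 13.93 − 0.8038 = 13.126.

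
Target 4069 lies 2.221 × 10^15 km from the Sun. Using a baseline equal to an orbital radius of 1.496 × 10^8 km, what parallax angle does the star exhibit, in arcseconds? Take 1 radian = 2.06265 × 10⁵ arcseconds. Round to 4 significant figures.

0.01389 arcsec

θ ≈ B/d = (1.496 × 10^8) / (2.221 × 10^15) = 6.7357 × 10^-8 rad.
In arcseconds: 6.7357 × 10^-8 × 206265 = 0.013893″.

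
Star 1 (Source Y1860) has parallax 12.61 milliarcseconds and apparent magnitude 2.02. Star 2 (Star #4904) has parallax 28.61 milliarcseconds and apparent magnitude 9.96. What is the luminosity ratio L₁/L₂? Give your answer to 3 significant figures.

d₁ = 1/p₁ = 1/0.01261″ = 79.302 pc; d₂ = 1/p₂ = 1/0.02861″ = 34.953 pc.
M₁ = m₁ − 5 log₁₀ d₁ + 5 = 2.02 − 9.4964 + 5 = -2.4764.
M₂ = 9.96 − 7.7174 + 5 = 7.2426.
L₁/L₂ = 10^(0.4(M₂ − M₁)) = 10^(0.4 × 9.7190) = 10^3.88760 = 7719.7.

L₁/L₂ = 7720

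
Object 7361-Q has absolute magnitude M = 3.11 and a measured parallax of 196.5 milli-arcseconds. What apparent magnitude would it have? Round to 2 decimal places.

m = 1.64

d = 1/p = 1/0.1965″ = 5.0891 pc.
m − M = 5 log₁₀ d − 5 = 5 log₁₀(5.0891) − 5 = 3.5332 − 5 = -1.4668.
m = M + (m − M) = 3.11 + (-1.4668) = 1.64.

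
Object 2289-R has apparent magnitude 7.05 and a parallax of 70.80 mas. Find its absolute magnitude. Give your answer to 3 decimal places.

d = 1/p = 1/0.07080″ = 14.124 pc.
m − M = 5 log₁₀(14.124) − 5 = 5.7498 − 5 = 0.7498.
M = m − (m − M) = 7.05 − 0.7498 = 6.300.

M = 6.300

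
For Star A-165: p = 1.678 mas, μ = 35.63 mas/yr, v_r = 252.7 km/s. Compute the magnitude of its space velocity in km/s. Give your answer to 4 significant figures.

d = 1/p = 1/0.001678″ = 595.95 pc.
μ = 35.63 mas/yr = 0.03563 ″/yr.
v_t = 4.740 μ d = 4.740 × 0.03563 × 595.95 = 100.65 km/s.
v = √(v_r² + v_t²) = √(252.7² + 100.65²) = √73987.7 = 272.01 km/s.

272.0 km/s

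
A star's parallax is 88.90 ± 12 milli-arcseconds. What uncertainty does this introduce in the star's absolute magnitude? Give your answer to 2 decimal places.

M = m − 5 log₁₀ d + 5 = m + 5 log₁₀ p + 5, so ∂M/∂p = 5/(p ln 10).
σ_M = (5/ln 10) · (σ_p/p) = 2.1715 × 12/88.90 = 2.1715 × 0.13498 = 0.29311.

σ_M = 0.29 mag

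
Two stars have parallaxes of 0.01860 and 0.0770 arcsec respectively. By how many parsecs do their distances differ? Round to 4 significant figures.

40.78 pc

d_A = 1/0.01860″ = 53.763 pc; d_B = 1/0.07700″ = 12.987 pc.
|d_B − d_A| = |12.987 − 53.763| = 40.776 pc.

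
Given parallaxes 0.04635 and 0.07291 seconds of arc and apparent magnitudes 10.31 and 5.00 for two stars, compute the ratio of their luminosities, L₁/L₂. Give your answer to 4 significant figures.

d₁ = 1/p₁ = 1/0.04635″ = 21.575 pc; d₂ = 1/p₂ = 1/0.07291″ = 13.716 pc.
M₁ = m₁ − 5 log₁₀ d₁ + 5 = 10.31 − 6.6698 + 5 = 8.6402.
M₂ = 5.00 − 5.6861 + 5 = 4.3139.
L₁/L₂ = 10^(0.4(M₂ − M₁)) = 10^(0.4 × (-4.3263)) = 10^(-1.73052) = 0.018599.

L₁/L₂ = 0.01860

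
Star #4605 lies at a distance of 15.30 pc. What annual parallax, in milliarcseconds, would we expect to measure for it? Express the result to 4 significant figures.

65.36 mas

p = 1/d = 1/15.3 = 0.065359 arcsec.
= 0.065359 × 1000 = 65.359 mas.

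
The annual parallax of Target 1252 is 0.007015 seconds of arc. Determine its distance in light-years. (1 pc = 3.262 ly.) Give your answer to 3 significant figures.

465 light years

d = 1/p = 1/0.007015 = 142.55 pc.
In light-years: 142.55 × 3.262 = 465 ly.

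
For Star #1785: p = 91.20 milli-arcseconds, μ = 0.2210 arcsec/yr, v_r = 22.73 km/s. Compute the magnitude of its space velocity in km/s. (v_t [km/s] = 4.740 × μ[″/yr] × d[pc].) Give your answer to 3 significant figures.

d = 1/p = 1/0.09120″ = 10.965 pc.
v_t = 4.740 μ d = 4.740 × 0.2210 × 10.965 = 11.486 km/s.
v = √(v_r² + v_t²) = √(22.73² + 11.486²) = √648.581 = 25.467 km/s.

25.5 km/s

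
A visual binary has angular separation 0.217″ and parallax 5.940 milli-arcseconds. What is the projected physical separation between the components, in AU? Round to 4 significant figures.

d = 1/p = 1/0.005940″ = 168.35 pc.
At distance d (pc), an angle of θ arcsec spans θ·d AU: s = 0.217 × 168.35 = 36.532 AU.

36.53 AU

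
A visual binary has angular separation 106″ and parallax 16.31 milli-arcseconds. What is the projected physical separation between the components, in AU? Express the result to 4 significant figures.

d = 1/p = 1/0.01631″ = 61.312 pc.
At distance d (pc), an angle of θ arcsec spans θ·d AU: s = 106 × 61.312 = 6499.1 AU.

6499 AU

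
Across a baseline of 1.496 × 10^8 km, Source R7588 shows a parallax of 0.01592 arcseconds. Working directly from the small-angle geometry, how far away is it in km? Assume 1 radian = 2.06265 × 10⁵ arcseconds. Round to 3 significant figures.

θ = 0.01592″ = 0.01592/206265 = 7.7182 × 10^-8 rad.
d = B/θ = (1.496 × 10^8) / (7.7182 × 10^-8) = 1.9383 × 10^15 km.

1.94 × 10^15 km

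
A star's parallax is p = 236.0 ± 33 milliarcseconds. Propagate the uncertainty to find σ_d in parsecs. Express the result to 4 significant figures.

d = 1/p, so σ_d = σ_p / p².
σ_d = 0.0330 / (0.2360)² = 0.0330 / 0.055696 = 0.5925 pc.

0.5925 pc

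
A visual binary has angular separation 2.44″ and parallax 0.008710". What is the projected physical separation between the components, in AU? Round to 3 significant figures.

280 AU

d = 1/p = 1/0.008710″ = 114.81 pc.
At distance d (pc), an angle of θ arcsec spans θ·d AU: s = 2.44 × 114.81 = 280.14 AU.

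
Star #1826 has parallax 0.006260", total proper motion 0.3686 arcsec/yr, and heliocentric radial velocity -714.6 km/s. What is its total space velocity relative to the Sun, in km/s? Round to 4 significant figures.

767.2 km/s

d = 1/p = 1/0.006260″ = 159.74 pc.
v_t = 4.740 μ d = 4.740 × 0.3686 × 159.74 = 279.09 km/s.
v = √(v_r² + v_t²) = √((-714.6)² + 279.09²) = √588544 = 767.17 km/s.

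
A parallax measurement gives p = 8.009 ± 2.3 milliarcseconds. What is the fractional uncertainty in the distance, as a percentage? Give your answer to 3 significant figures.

28.7%

For d = 1/p, |σ_d/d| = |σ_p/p|.
σ_p/p = 2.3 / 8.009 = 0.28718 = 28.718%.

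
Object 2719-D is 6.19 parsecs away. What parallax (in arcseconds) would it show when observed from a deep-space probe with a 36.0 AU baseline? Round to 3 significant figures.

p (arcsec) = B (AU) / d (pc).
p = 36.0 / 6.19 = 5.8158 arcsec.

5.82 arcsec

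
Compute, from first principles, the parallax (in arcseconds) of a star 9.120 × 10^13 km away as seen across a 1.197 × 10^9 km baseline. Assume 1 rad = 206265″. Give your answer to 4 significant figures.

θ ≈ B/d = (1.197 × 10^9) / (9.120 × 10^13) = 1.3125 × 10^-5 rad.
In arcseconds: 1.3125 × 10^-5 × 206265 = 2.7072″.

2.707 arcsec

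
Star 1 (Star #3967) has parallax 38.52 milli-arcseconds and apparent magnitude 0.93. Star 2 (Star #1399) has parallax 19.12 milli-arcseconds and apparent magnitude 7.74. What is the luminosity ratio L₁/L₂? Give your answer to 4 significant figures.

d₁ = 1/p₁ = 1/0.03852″ = 25.961 pc; d₂ = 1/p₂ = 1/0.01912″ = 52.301 pc.
M₁ = m₁ − 5 log₁₀ d₁ + 5 = 0.93 − 7.0716 + 5 = -1.1416.
M₂ = 7.74 − 8.5925 + 5 = 4.1475.
L₁/L₂ = 10^(0.4(M₂ − M₁)) = 10^(0.4 × 5.2891) = 10^2.11564 = 130.51.

L₁/L₂ = 130.5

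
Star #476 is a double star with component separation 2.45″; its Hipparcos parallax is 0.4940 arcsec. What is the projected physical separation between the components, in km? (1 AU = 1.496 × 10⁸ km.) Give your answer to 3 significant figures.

d = 1/p = 1/0.4940″ = 2.0243 pc.
At distance d (pc), an angle of θ arcsec spans θ·d AU: s = 2.45 × 2.0243 = 4.9595 AU.
= 4.9595 × 1.496 × 10⁸ km = 7.4194 × 10^8 km.

7.42 × 10^8 km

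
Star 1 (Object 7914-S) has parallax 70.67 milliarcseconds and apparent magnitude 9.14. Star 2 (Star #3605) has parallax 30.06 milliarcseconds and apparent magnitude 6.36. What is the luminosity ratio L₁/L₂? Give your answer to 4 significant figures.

d₁ = 1/p₁ = 1/0.07067″ = 14.15 pc; d₂ = 1/p₂ = 1/0.03006″ = 33.267 pc.
M₁ = m₁ − 5 log₁₀ d₁ + 5 = 9.14 − 5.7538 + 5 = 8.3862.
M₂ = 6.36 − 7.6101 + 5 = 3.7499.
L₁/L₂ = 10^(0.4(M₂ − M₁)) = 10^(0.4 × (-4.6363)) = 10^(-1.85452) = 0.013979.

L₁/L₂ = 0.01398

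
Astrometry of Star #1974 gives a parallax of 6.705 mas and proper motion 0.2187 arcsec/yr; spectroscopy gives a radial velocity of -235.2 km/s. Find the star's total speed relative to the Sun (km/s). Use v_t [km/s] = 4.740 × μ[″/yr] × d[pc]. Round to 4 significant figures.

d = 1/p = 1/0.006705″ = 149.14 pc.
v_t = 4.740 μ d = 4.740 × 0.2187 × 149.14 = 154.6 km/s.
v = √(v_r² + v_t²) = √((-235.2)² + 154.6²) = √79220.2 = 281.46 km/s.

281.5 km/s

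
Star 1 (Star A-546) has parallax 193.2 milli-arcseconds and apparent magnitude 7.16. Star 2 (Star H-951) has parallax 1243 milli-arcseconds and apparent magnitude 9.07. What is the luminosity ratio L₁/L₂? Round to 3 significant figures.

d₁ = 1/p₁ = 1/0.1932″ = 5.176 pc; d₂ = 1/p₂ = 1/1.243″ = 0.80451 pc.
M₁ = m₁ − 5 log₁₀ d₁ + 5 = 7.16 − 3.5700 + 5 = 8.5900.
M₂ = 9.07 − (-0.4723) + 5 = 14.5423.
L₁/L₂ = 10^(0.4(M₂ − M₁)) = 10^(0.4 × 5.9523) = 10^2.38092 = 240.39.

L₁/L₂ = 240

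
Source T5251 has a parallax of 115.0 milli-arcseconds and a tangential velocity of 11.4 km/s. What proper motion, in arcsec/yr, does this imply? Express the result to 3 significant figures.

0.277 arcsec/yr

d = 1/p = 1/0.1150″ = 8.6957 pc.
μ = v_t / (4.74 d) = 11.4 / (4.74 × 8.6957) = 11.4 / 41.218 = 0.27658 ″/yr.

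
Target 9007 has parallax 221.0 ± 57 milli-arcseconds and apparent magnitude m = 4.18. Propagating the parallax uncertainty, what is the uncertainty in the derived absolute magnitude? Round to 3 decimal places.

M = m − 5 log₁₀ d + 5 = m + 5 log₁₀ p + 5, so ∂M/∂p = 5/(p ln 10).
σ_M = (5/ln 10) · (σ_p/p) = 2.1715 × 57/221.0 = 2.1715 × 0.25792 = 0.56007.

σ_M = 0.560 mag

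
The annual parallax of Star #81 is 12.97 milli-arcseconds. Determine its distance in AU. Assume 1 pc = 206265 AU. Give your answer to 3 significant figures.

1.59 × 10^7 AU

p = 12.97 milli-arcseconds = 0.01297 arcsec.
d = 1/p = 1/0.01297 = 77.101 pc.
In AU: 77.101 × 206265 = 1.5903 × 10^7 AU.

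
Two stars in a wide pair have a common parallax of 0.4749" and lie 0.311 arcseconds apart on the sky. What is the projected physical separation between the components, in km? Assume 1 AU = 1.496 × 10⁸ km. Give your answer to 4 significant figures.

9.797 × 10^7 km

d = 1/p = 1/0.4749″ = 2.1057 pc.
At distance d (pc), an angle of θ arcsec spans θ·d AU: s = 0.311 × 2.1057 = 0.65487 AU.
= 0.65487 × 1.496 × 10⁸ km = 9.7969 × 10^7 km.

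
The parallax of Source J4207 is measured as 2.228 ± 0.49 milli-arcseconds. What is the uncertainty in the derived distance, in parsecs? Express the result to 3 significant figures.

98.7 pc

d = 1/p, so σ_d = σ_p / p².
σ_d = 0.000490 / (0.002228)² = 0.000490 / 0.000004964 = 98.711 pc.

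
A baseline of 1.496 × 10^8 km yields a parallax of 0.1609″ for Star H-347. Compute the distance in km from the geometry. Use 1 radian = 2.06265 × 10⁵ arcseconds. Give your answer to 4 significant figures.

1.918 × 10^14 km

θ = 0.1609″ = 0.1609/206265 = 7.8006 × 10^-7 rad.
d = B/θ = (1.496 × 10^8) / (7.8006 × 10^-7) = 1.9178 × 10^14 km.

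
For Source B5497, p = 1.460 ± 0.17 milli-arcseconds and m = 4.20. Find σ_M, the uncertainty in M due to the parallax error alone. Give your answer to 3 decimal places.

σ_M = 0.253 mag

M = m − 5 log₁₀ d + 5 = m + 5 log₁₀ p + 5, so ∂M/∂p = 5/(p ln 10).
σ_M = (5/ln 10) · (σ_p/p) = 2.1715 × 0.17/1.460 = 2.1715 × 0.11644 = 0.25285.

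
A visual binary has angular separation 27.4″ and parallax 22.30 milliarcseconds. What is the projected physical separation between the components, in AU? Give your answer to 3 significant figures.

1230 AU

d = 1/p = 1/0.02230″ = 44.843 pc.
At distance d (pc), an angle of θ arcsec spans θ·d AU: s = 27.4 × 44.843 = 1228.7 AU.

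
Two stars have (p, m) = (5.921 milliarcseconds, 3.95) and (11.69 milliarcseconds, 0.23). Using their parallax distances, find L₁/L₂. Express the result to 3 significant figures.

L₁/L₂ = 0.127

d₁ = 1/p₁ = 1/0.005921″ = 168.89 pc; d₂ = 1/p₂ = 1/0.01169″ = 85.543 pc.
M₁ = m₁ − 5 log₁₀ d₁ + 5 = 3.95 − 11.1380 + 5 = -2.1880.
M₂ = 0.23 − 9.6609 + 5 = -4.4309.
L₁/L₂ = 10^(0.4(M₂ − M₁)) = 10^(0.4 × (-2.2429)) = 10^(-0.89716) = 0.12672.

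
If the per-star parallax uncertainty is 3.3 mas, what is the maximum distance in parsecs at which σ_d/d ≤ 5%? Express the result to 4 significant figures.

σ_d/d = σ_p/p, so the condition is σ_p/p ≤ 0.05, i.e. p ≥ σ_p/0.05.
p_min = 3.3/0.05 = 66 mas = 0.066 arcsec.
d_max = 1/p_min = 1/0.066 = 15.152 pc.

15.15 pc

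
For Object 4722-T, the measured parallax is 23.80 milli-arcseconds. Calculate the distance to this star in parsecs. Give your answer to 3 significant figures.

42.0 pc

p = 23.80 milli-arcseconds = 0.02380 arcsec.
d = 1/p = 1/0.02380 = 42.017 pc.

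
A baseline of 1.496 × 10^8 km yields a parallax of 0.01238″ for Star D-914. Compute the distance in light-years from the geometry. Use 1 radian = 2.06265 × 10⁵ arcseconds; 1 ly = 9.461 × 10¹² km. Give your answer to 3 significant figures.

263 ly

θ = 0.01238″ = 0.01238/206265 = 6.0020 × 10^-8 rad.
d = B/θ = (1.496 × 10^8) / (6.0020 × 10^-8) = 2.4925 × 10^15 km = (2.4925 × 10^15) / (9.461 × 10^12) ly = 263.45 ly.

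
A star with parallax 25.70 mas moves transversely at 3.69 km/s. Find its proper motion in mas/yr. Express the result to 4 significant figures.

d = 1/p = 1/0.02570″ = 38.911 pc.
μ = v_t / (4.74 d) = 3.69 / (4.74 × 38.911) = 3.69 / 184.44 = 0.020007 ″/yr = 20.007 mas/yr.

20.01 mas/yr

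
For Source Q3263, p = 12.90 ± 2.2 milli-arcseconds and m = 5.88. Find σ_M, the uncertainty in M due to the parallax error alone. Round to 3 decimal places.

M = m − 5 log₁₀ d + 5 = m + 5 log₁₀ p + 5, so ∂M/∂p = 5/(p ln 10).
σ_M = (5/ln 10) · (σ_p/p) = 2.1715 × 2.2/12.90 = 2.1715 × 0.17054 = 0.37033.

σ_M = 0.370 mag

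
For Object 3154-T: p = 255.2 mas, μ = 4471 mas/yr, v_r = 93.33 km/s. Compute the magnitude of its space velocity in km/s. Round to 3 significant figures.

125 km/s

d = 1/p = 1/0.2552″ = 3.9185 pc.
μ = 4471 mas/yr = 4.471 ″/yr.
v_t = 4.740 μ d = 4.740 × 4.471 × 3.9185 = 83.043 km/s.
v = √(v_r² + v_t²) = √(93.33² + 83.043²) = √15606.6 = 124.93 km/s.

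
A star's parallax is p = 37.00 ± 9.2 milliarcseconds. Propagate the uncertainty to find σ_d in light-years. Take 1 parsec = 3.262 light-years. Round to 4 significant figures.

21.92 ly

d = 1/p, so σ_d = σ_p / p².
σ_d = 0.00920 / (0.03700)² = 0.00920 / 0.001369 = 6.7202 pc = 6.7202 × 3.262 ly = 21.921 ly.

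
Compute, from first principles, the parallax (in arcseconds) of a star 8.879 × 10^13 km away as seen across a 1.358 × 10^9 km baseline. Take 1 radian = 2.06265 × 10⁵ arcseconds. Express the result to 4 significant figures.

θ ≈ B/d = (1.358 × 10^9) / (8.879 × 10^13) = 1.5295 × 10^-5 rad.
In arcseconds: 1.5295 × 10^-5 × 206265 = 3.1548″.

3.155 arcsec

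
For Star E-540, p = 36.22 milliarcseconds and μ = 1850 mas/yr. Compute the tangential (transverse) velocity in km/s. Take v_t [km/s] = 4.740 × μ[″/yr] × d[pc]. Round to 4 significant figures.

242.1 km/s

d = 1/p = 1/0.03622″ = 27.609 pc.
μ = 1850 mas/yr = 1.85 ″/yr.
v_t = 4.74 × μ × d = 4.74 × 1.85 × 27.609 = 242.1 km/s.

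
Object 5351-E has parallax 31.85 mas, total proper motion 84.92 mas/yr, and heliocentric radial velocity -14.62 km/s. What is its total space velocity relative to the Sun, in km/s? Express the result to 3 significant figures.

19.3 km/s

d = 1/p = 1/0.03185″ = 31.397 pc.
μ = 84.92 mas/yr = 0.08492 ″/yr.
v_t = 4.740 μ d = 4.740 × 0.08492 × 31.397 = 12.638 km/s.
v = √(v_r² + v_t²) = √((-14.62)² + 12.638²) = √373.463 = 19.325 km/s.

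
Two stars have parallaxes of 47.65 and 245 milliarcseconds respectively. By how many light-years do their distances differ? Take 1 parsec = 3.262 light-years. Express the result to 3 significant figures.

d_A = 1/0.04765″ = 20.986 pc; d_B = 1/0.2450″ = 4.0816 pc.
|d_B − d_A| = |4.0816 − 20.986| = 16.904 pc = 16.904 × 3.262 ly = 55.141 ly.

55.1 ly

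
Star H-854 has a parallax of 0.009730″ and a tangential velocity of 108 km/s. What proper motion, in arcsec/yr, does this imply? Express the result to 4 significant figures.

0.2217 arcsec/yr

d = 1/p = 1/0.009730″ = 102.77 pc.
μ = v_t / (4.74 d) = 108 / (4.74 × 102.77) = 108 / 487.13 = 0.22171 ″/yr.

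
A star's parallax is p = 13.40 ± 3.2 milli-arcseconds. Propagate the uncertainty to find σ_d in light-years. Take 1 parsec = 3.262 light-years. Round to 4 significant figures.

d = 1/p, so σ_d = σ_p / p².
σ_d = 0.00320 / (0.01340)² = 0.00320 / 0.00017956 = 17.821 pc = 17.821 × 3.262 ly = 58.132 ly.

58.13 ly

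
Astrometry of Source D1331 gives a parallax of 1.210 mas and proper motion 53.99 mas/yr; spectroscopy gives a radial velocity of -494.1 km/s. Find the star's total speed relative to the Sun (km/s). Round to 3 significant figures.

d = 1/p = 1/0.001210″ = 826.45 pc.
μ = 53.99 mas/yr = 0.05399 ″/yr.
v_t = 4.740 μ d = 4.740 × 0.05399 × 826.45 = 211.5 km/s.
v = √(v_r² + v_t²) = √((-494.1)² + 211.5²) = √288867 = 537.46 km/s.

537 km/s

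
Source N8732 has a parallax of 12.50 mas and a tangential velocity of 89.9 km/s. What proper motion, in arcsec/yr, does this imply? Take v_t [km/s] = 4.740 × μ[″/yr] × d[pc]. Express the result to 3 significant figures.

0.237 arcsec/yr

d = 1/p = 1/0.01250″ = 80 pc.
μ = v_t / (4.74 d) = 89.9 / (4.74 × 80) = 89.9 / 379.2 = 0.23708 ″/yr.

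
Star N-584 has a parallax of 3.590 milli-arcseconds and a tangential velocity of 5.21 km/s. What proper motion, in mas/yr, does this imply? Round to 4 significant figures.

d = 1/p = 1/0.003590″ = 278.55 pc.
μ = v_t / (4.74 d) = 5.21 / (4.74 × 278.55) = 5.21 / 1320.3 = 0.0039461 ″/yr = 3.9461 mas/yr.

3.946 mas/yr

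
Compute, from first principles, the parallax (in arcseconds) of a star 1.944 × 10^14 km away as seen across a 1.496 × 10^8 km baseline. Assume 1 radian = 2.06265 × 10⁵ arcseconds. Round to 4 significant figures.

0.1587 arcsec

θ ≈ B/d = (1.496 × 10^8) / (1.944 × 10^14) = 7.6955 × 10^-7 rad.
In arcseconds: 7.6955 × 10^-7 × 206265 = 0.15873″.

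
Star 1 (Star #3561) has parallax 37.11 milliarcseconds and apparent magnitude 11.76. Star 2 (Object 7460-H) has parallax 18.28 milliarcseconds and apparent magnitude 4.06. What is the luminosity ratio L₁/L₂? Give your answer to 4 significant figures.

d₁ = 1/p₁ = 1/0.03711″ = 26.947 pc; d₂ = 1/p₂ = 1/0.01828″ = 54.705 pc.
M₁ = m₁ − 5 log₁₀ d₁ + 5 = 11.76 − 7.1526 + 5 = 9.6074.
M₂ = 4.06 − 8.6901 + 5 = 0.3699.
L₁/L₂ = 10^(0.4(M₂ − M₁)) = 10^(0.4 × (-9.2375)) = 10^(-3.69500) = 0.00020184.

L₁/L₂ = 0.0002018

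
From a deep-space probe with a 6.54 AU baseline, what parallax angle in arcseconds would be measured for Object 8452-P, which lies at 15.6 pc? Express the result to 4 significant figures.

0.4192 arcsec

p (arcsec) = B (AU) / d (pc).
p = 6.54 / 15.6 = 0.41923 arcsec.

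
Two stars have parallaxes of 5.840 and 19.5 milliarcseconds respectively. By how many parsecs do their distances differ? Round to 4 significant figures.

d_A = 1/0.005840″ = 171.23 pc; d_B = 1/0.01950″ = 51.282 pc.
|d_B − d_A| = |51.282 − 171.23| = 119.95 pc.

120.0 pc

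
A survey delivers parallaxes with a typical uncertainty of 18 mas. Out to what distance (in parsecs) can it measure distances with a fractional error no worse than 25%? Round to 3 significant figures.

σ_d/d = σ_p/p, so the condition is σ_p/p ≤ 0.25, i.e. p ≥ σ_p/0.25.
p_min = 18/0.25 = 72 mas = 0.072 arcsec.
d_max = 1/p_min = 1/0.072 = 13.889 pc.

13.9 pc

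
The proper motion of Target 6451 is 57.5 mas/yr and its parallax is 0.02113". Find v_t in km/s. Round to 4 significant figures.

d = 1/p = 1/0.02113″ = 47.326 pc.
μ = 57.5 mas/yr = 0.0575 ″/yr.
v_t = 4.74 × μ × d = 4.74 × 0.0575 × 47.326 = 12.899 km/s.

12.90 km/s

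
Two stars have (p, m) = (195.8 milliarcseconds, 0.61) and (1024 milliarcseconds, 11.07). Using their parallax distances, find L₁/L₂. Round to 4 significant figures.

L₁/L₂ = 417800

d₁ = 1/p₁ = 1/0.1958″ = 5.1073 pc; d₂ = 1/p₂ = 1/1.024″ = 0.97656 pc.
M₁ = m₁ − 5 log₁₀ d₁ + 5 = 0.61 − 3.5410 + 5 = 2.0690.
M₂ = 11.07 − (-0.0515) + 5 = 16.1215.
L₁/L₂ = 10^(0.4(M₂ − M₁)) = 10^(0.4 × 14.0525) = 10^5.62100 = 4.1783 × 10^5.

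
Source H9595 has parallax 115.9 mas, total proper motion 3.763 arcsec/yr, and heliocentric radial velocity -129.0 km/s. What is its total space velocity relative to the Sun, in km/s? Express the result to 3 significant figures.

201 km/s

d = 1/p = 1/0.1159″ = 8.6281 pc.
v_t = 4.740 μ d = 4.740 × 3.763 × 8.6281 = 153.9 km/s.
v = √(v_r² + v_t²) = √((-129.0)² + 153.9²) = √40326.2 = 200.81 km/s.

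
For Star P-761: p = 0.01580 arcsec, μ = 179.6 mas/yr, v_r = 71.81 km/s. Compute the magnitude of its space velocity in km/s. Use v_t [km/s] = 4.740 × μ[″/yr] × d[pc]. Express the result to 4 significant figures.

89.78 km/s

d = 1/p = 1/0.01580″ = 63.291 pc.
μ = 179.6 mas/yr = 0.1796 ″/yr.
v_t = 4.740 μ d = 4.740 × 0.1796 × 63.291 = 53.88 km/s.
v = √(v_r² + v_t²) = √(71.81² + 53.88²) = √8059.73 = 89.776 km/s.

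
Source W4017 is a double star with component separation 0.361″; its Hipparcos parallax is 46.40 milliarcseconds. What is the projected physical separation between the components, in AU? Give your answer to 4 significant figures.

7.780 AU

d = 1/p = 1/0.04640″ = 21.552 pc.
At distance d (pc), an angle of θ arcsec spans θ·d AU: s = 0.361 × 21.552 = 7.7803 AU.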